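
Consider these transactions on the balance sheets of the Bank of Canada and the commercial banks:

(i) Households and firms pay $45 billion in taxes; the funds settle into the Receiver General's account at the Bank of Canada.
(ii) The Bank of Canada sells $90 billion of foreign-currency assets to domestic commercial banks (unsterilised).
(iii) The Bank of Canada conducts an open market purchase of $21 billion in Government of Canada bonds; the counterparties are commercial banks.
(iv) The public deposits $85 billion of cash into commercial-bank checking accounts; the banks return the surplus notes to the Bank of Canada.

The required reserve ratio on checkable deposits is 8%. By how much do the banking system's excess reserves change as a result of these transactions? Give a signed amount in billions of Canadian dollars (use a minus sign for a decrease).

-$32.2 billion

Government account inflow $45 billion: reserves −$45B, deposits −$45B.
FX sale $90 billion: reserves −$90B, deposits 0.
OMO purchase (from banks) $21 billion: reserves +$21B, deposits 0.
Currency deposit $85 billion: reserves +$85B, deposits +$85B.
Totals: Δreserves = −$29B, Δdeposits = +$40B.
Δrequired reserves = 8% × +$40B = +$3.2B.
Δexcess reserves = Δreserves − Δrequired = −$29B − (+$3.2B) = -$32.2 billion.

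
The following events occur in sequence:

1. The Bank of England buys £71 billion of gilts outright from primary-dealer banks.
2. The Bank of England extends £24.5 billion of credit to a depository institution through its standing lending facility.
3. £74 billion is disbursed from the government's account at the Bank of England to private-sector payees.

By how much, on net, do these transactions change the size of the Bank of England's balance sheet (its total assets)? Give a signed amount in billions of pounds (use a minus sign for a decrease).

OMO purchase (from banks) £71 billion: a Bank of England asset is acquired → +£71B.
Discount-window loan £24.5 billion: a Bank of England asset is acquired → +£24.5B.
Government spending £74 billion: only the composition of liabilities changes → 0.
Net: 71 + 24.5 + 0 = +£95.5 billion.

+£95.5 billion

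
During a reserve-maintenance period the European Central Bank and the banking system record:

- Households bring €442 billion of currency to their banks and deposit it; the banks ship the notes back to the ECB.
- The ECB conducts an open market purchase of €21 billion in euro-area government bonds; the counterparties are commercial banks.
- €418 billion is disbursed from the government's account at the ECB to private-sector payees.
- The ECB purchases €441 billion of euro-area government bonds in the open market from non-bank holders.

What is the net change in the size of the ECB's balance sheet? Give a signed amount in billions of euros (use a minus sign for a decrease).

ECB balance sheet:
  Assets:      Securities +€462B
  Liabilities: Bank reserves +€1322B, Currency in circulation −€442B, Government deposits −€418B
Change in total ECB assets = +€462 billion.

+€462 billion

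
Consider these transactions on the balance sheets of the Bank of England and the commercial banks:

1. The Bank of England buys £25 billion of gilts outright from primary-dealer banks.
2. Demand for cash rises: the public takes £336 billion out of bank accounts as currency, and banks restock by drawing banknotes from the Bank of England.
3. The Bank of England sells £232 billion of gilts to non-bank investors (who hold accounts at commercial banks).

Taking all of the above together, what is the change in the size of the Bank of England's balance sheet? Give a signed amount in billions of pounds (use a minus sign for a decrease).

OMO purchase (from banks) £25 billion: a Bank of England asset is acquired → +£25B.
Currency withdrawal £336 billion: only the composition of liabilities changes → 0.
Asset sale (to non-banks) £232 billion: a Bank of England asset is shed → −£232B.
Net: 25 + 0 − 232 = -£207 billion.

-£207 billion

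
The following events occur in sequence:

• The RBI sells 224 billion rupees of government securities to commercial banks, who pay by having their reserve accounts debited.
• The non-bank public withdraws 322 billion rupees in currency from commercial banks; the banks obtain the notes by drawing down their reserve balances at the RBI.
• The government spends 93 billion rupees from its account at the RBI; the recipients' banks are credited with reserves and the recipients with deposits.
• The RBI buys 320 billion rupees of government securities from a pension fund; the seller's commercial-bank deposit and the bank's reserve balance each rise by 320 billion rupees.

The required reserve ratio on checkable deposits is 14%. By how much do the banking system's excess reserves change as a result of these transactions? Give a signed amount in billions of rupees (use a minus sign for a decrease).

-145.74 billion

OMO sale (to banks) 224 billion rupees: reserves −224B, deposits 0.
Currency withdrawal 322 billion rupees: reserves −322B, deposits −322B.
Government spending 93 billion rupees: reserves +93B, deposits +93B.
Asset purchase (from non-banks) 320 billion rupees: reserves +320B, deposits +320B.
Totals: Δreserves = −133B, Δdeposits = +91B.
Δrequired reserves = 14% × +91B = +12.74B.
Δexcess reserves = Δreserves − Δrequired = −133B − (+12.74B) = -145.74 billion.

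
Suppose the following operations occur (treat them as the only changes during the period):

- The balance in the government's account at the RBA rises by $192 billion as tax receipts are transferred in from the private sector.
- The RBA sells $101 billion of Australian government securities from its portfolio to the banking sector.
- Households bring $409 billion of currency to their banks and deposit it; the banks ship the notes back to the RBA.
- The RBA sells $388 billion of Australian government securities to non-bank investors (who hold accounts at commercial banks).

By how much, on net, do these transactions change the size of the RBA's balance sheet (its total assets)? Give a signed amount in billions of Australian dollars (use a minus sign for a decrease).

-$489 billion

RBA balance sheet:
  Assets:      Securities −$489B
  Liabilities: Bank reserves −$272B, Currency in circulation −$409B, Government deposits +$192B
Change in total RBA assets = -$489 billion.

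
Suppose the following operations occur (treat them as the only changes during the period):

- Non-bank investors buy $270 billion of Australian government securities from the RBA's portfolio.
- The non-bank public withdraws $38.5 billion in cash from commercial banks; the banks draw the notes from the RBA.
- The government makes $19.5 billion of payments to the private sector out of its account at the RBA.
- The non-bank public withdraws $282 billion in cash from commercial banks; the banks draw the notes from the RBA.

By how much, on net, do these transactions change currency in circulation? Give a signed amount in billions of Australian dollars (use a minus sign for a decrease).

RBA balance sheet:
  Assets:      Securities −$270B
  Liabilities: Bank reserves −$571B, Currency in circulation +$320.5B, Government deposits −$19.5B
Commercial banking system:
  Assets:      Reserves at CB −$571B
  Liabilities: Checkable deposits −$571B
So the change in currency in circulation is +$320.5 billion.

+$320.5 billion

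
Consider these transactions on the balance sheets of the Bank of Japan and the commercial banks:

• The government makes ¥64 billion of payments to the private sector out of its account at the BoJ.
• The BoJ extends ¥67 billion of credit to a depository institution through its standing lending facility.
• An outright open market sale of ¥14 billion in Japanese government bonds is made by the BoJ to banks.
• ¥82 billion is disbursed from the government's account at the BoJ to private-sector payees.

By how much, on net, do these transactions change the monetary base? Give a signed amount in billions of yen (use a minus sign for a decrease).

Government spending ¥64 billion: a non-base liability converts back to reserves → +¥64B.
Discount-window loan ¥67 billion: BoJ balance sheet expands → +¥67B.
OMO sale (to banks) ¥14 billion: BoJ balance sheet contracts → −¥14B.
Government spending ¥82 billion: a non-base liability converts back to reserves → +¥82B.
Net: 64 + 67 − 14 + 82 = +¥199 billion.

+¥199 billion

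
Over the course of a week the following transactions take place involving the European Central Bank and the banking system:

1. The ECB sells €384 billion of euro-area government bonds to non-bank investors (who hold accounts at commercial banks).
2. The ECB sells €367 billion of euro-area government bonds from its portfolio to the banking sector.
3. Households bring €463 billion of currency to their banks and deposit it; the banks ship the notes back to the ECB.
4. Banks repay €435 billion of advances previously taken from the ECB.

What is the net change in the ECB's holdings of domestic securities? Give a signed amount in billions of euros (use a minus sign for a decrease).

-€751 billion

Asset sale (to non-banks) €384 billion: securities removed from the ECB's portfolio → −€384B.
OMO sale (to banks) €367 billion: securities removed from the ECB's portfolio → −€367B.
Currency deposit €463 billion: the ECB's securities portfolio is untouched → 0.
Discount-window repayment €435 billion: the ECB's securities portfolio is untouched → 0.
Net: −384 − 367 + 0 + 0 = -€751 billion.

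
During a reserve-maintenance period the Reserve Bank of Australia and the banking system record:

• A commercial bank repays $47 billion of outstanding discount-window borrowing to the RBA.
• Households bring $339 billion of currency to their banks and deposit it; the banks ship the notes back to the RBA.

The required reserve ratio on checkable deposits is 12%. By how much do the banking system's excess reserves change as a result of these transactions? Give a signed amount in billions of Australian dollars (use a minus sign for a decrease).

+$251.32 billion

Discount-window repayment $47 billion: reserves −$47B, deposits 0.
Currency deposit $339 billion: reserves +$339B, deposits +$339B.
Totals: Δreserves = +$292B, Δdeposits = +$339B.
Δrequired reserves = 12% × +$339B = +$40.68B.
Δexcess reserves = Δreserves − Δrequired = +$292B − (+$40.68B) = +$251.32 billion.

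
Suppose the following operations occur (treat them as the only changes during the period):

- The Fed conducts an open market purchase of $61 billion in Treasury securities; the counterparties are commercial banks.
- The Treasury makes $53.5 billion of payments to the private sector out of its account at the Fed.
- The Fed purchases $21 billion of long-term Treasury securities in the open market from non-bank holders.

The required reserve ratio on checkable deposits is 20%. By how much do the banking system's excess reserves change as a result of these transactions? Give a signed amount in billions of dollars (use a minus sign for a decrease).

+$120.6 billion

OMO purchase (from banks) $61 billion: reserves +$61B, deposits 0.
Government spending $53.5 billion: reserves +$53.5B, deposits +$53.5B.
Asset purchase (from non-banks) $21 billion: reserves +$21B, deposits +$21B.
Totals: Δreserves = +$135.5B, Δdeposits = +$74.5B.
Δrequired reserves = 20% × +$74.5B = +$14.9B.
Δexcess reserves = Δreserves − Δrequired = +$135.5B − (+$14.9B) = +$120.6 billion.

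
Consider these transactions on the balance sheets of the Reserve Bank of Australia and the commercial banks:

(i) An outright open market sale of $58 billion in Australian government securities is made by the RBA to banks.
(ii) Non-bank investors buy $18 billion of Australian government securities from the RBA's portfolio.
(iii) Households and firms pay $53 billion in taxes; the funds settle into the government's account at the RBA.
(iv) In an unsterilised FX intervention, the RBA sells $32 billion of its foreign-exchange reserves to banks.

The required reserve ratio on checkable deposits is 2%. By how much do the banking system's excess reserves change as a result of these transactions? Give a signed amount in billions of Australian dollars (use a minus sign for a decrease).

OMO sale (to banks) $58 billion: reserves −$58B, deposits 0.
Asset sale (to non-banks) $18 billion: reserves −$18B, deposits −$18B.
Government account inflow $53 billion: reserves −$53B, deposits −$53B.
FX sale $32 billion: reserves −$32B, deposits 0.
Totals: Δreserves = −$161B, Δdeposits = −$71B.
Δrequired reserves = 2% × −$71B = −$1.42B.
Δexcess reserves = Δreserves − Δrequired = −$161B − (−$1.42B) = -$159.58 billion.

-$159.58 billion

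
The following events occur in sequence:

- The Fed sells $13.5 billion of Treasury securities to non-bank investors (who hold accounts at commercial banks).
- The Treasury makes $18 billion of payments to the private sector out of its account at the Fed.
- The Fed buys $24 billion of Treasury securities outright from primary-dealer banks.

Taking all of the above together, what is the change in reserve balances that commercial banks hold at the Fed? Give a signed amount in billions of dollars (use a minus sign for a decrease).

Asset sale (to non-banks) $13.5 billion: the non-bank buyers' banks settle from reserves → −$13.5B.
Government spending $18 billion: government payments flow into bank reserve accounts → +$18B.
OMO purchase (from banks) $24 billion: the Fed pays by crediting reserve accounts → +$24B.
Net: −13.5 + 18 + 24 = +$28.5 billion.

+$28.5 billion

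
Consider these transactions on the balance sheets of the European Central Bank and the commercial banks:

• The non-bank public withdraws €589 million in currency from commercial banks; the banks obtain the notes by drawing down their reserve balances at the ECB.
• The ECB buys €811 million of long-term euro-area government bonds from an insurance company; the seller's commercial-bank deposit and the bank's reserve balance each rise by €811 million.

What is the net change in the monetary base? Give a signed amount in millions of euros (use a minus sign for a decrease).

+€811 million

ECB balance sheet:
  Assets:      Securities +€811M
  Liabilities: Bank reserves +€222M, Currency in circulation +€589M
Commercial banking system:
  Assets:      Reserves at CB +€222M
  Liabilities: Checkable deposits +€222M
Monetary base = currency + reserves: +€589M + (+€222M) = +€811 million.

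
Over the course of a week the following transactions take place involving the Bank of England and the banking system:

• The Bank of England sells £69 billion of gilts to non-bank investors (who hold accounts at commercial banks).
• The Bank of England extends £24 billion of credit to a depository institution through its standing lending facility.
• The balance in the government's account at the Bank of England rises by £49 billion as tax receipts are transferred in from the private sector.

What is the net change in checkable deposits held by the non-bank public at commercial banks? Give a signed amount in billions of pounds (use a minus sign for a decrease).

-£118 billion

Asset sale (to non-banks) £69 billion: non-bank counterparties' bank balances fall → −£69B.
Discount-window loan £24 billion: the counterparty is a bank, so public deposits are unchanged → 0.
Government account inflow £49 billion: non-bank counterparties' bank balances fall → −£49B.
Net: −69 + 0 − 49 = -£118 billion.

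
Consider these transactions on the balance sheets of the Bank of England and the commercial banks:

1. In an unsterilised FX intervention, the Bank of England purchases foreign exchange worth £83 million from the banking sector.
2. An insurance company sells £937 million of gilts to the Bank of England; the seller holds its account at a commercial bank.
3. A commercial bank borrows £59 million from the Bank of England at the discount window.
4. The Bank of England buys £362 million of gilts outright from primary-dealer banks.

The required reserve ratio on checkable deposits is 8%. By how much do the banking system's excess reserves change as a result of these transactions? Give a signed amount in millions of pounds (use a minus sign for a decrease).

+£1366.04 million

FX purchase £83 million: reserves +£83M, deposits 0.
Asset purchase (from non-banks) £937 million: reserves +£937M, deposits +£937M.
Discount-window loan £59 million: reserves +£59M, deposits 0.
OMO purchase (from banks) £362 million: reserves +£362M, deposits 0.
Totals: Δreserves = +£1441M, Δdeposits = +£937M.
Δrequired reserves = 8% × +£937M = +£74.96M.
Δexcess reserves = Δreserves − Δrequired = +£1441M − (+£74.96M) = +£1366.04 million.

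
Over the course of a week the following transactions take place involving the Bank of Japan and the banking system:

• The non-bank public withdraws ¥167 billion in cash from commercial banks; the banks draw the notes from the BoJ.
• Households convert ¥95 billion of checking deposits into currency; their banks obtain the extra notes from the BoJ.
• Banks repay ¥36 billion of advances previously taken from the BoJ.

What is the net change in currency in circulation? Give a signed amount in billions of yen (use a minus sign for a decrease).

+¥262 billion

BoJ balance sheet:
  Assets:      Loans to banks −¥36B
  Liabilities: Bank reserves −¥298B, Currency in circulation +¥262B
Commercial banking system:
  Assets:      Reserves at CB −¥298B
  Liabilities: Checkable deposits −¥262B, Borrowings from CB −¥36B
So the change in currency in circulation is +¥262 billion.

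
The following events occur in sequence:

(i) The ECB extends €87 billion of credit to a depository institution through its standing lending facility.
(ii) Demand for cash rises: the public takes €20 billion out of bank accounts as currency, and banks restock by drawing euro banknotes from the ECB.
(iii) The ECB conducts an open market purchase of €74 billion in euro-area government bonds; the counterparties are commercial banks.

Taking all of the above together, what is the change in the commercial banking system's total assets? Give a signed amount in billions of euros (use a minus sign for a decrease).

Discount-window loan €87 billion: bank balance sheets expand → +€87B.
Currency withdrawal €20 billion: bank balance sheets shrink → −€20B.
OMO purchase (from banks) €74 billion: just an asset swap on bank balance sheets → 0.
Net: 87 − 20 + 0 = +€67 billion.

+€67 billion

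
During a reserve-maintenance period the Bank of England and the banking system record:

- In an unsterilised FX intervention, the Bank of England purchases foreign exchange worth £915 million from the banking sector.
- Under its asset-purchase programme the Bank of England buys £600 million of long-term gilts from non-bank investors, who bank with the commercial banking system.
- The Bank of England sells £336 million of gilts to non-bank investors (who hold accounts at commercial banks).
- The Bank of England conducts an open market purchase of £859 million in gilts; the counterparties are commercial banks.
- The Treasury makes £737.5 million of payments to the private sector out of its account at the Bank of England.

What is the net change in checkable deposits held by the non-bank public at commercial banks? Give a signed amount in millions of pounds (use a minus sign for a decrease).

Bank of England balance sheet:
  Assets:      Securities +£1123M, Foreign assets +£915M
  Liabilities: Bank reserves +£2775.5M, Government deposits −£737.5M
Commercial banking system:
  Assets:      Reserves at CB +£2775.5M, Securities −£859M, Foreign assets −£915M
  Liabilities: Checkable deposits +£1001.5M
So the change in checkable deposits held by the non-bank public at commercial banks is +£1001.5 million.

+£1001.5 million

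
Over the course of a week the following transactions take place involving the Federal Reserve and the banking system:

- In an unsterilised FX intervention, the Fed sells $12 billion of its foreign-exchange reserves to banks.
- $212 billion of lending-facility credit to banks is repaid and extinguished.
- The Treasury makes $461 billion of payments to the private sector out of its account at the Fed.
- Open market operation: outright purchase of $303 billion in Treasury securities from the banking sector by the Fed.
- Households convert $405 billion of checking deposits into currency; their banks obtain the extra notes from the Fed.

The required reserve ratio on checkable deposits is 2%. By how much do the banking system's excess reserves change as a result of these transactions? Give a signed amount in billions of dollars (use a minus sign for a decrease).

+$133.88 billion

FX sale $12 billion: reserves −$12B, deposits 0.
Discount-window repayment $212 billion: reserves −$212B, deposits 0.
Government spending $461 billion: reserves +$461B, deposits +$461B.
OMO purchase (from banks) $303 billion: reserves +$303B, deposits 0.
Currency withdrawal $405 billion: reserves −$405B, deposits −$405B.
Totals: Δreserves = +$135B, Δdeposits = +$56B.
Δrequired reserves = 2% × +$56B = +$1.12B.
Δexcess reserves = Δreserves − Δrequired = +$135B − (+$1.12B) = +$133.88 billion.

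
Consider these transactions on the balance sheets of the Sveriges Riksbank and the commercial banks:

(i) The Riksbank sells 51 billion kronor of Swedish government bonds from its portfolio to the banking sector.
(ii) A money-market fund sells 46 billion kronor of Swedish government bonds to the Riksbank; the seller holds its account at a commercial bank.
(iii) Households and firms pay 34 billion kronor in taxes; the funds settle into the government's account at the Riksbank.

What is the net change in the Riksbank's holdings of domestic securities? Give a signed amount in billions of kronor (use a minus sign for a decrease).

Riksbank balance sheet:
  Assets:      Securities −5B
  Liabilities: Bank reserves −39B, Government deposits +34B
So the change in the Riksbank's holdings of domestic securities is -5 billion.

-5 billion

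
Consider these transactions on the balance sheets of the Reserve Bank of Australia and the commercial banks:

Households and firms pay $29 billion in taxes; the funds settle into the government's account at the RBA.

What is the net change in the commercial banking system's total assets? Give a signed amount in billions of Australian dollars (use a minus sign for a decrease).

RBA balance sheet:
  Assets:      no change
  Liabilities: Bank reserves −$29B, Government deposits +$29B
Commercial banking system:
  Assets:      Reserves at CB −$29B
  Liabilities: Checkable deposits −$29B
Change in total bank assets = -$29 billion.

-$29 billion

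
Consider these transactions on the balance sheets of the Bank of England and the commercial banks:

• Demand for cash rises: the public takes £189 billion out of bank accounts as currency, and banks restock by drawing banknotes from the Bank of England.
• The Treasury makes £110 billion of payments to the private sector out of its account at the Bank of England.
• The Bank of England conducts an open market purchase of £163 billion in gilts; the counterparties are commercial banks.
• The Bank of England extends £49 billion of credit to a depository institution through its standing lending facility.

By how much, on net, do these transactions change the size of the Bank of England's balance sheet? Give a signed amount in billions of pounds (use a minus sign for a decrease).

Currency withdrawal £189 billion: only the composition of liabilities changes → 0.
Government spending £110 billion: only the composition of liabilities changes → 0.
OMO purchase (from banks) £163 billion: a Bank of England asset is acquired → +£163B.
Discount-window loan £49 billion: a Bank of England asset is acquired → +£49B.
Net: 0 + 0 + 163 + 49 = +£212 billion.

+£212 billion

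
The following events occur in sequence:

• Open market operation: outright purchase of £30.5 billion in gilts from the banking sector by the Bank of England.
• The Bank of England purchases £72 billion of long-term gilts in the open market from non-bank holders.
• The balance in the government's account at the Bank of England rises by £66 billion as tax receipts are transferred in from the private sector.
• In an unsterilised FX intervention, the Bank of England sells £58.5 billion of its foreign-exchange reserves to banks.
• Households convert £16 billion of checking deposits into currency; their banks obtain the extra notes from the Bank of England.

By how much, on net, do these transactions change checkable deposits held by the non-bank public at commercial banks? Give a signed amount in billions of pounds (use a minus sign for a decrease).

-£10 billion

OMO purchase (from banks) £30.5 billion: the counterparty is a bank, so public deposits are unchanged → 0.
Asset purchase (from non-banks) £72 billion: non-bank counterparties' bank balances rise → +£72B.
Government account inflow £66 billion: non-bank counterparties' bank balances fall → −£66B.
FX sale £58.5 billion: the counterparty is a bank, so public deposits are unchanged → 0.
Currency withdrawal £16 billion: non-bank counterparties' bank balances fall → −£16B.
Net: 0 + 72 − 66 + 0 − 16 = -£10 billion.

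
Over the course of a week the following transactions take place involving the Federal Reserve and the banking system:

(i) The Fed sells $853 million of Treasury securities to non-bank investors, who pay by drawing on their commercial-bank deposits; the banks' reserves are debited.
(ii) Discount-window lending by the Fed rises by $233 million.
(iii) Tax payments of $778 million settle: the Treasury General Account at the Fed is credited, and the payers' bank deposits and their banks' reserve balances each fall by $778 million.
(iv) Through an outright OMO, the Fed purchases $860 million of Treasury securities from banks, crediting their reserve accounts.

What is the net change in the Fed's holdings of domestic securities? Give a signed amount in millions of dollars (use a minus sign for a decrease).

Asset sale (to non-banks) $853 million: securities removed from the Fed's portfolio → −$853M.
Discount-window loan $233 million: the Fed's securities portfolio is untouched → 0.
Government account inflow $778 million: the Fed's securities portfolio is untouched → 0.
OMO purchase (from banks) $860 million: securities added to the Fed's portfolio → +$860M.
Net: −853 + 0 + 0 + 860 = +$7 million.

+$7 million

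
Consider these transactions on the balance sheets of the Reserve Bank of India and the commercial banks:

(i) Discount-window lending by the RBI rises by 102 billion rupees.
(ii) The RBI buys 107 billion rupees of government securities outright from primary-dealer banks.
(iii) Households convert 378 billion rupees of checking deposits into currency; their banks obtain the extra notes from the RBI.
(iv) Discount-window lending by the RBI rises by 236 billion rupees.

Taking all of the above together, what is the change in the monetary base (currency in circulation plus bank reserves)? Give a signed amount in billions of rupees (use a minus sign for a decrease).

RBI balance sheet:
  Assets:      Securities +107B, Loans to banks +338B
  Liabilities: Bank reserves +67B, Currency in circulation +378B
Commercial banking system:
  Assets:      Reserves at CB +67B, Securities −107B
  Liabilities: Checkable deposits −378B, Borrowings from CB +338B
Monetary base = currency + reserves: +378B + (+67B) = +445 billion.

+445 billion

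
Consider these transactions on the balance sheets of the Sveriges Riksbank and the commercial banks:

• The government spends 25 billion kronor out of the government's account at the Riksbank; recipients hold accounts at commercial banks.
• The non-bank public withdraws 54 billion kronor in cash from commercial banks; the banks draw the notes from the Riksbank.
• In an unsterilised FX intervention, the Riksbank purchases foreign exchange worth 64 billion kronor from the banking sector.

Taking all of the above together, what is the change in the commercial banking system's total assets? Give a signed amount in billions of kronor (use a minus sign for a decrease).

Riksbank balance sheet:
  Assets:      Foreign assets +64B
  Liabilities: Bank reserves +35B, Currency in circulation +54B, Government deposits −25B
Commercial banking system:
  Assets:      Reserves at CB +35B, Foreign assets −64B
  Liabilities: Checkable deposits −29B
Change in total bank assets = -29 billion.

-29 billion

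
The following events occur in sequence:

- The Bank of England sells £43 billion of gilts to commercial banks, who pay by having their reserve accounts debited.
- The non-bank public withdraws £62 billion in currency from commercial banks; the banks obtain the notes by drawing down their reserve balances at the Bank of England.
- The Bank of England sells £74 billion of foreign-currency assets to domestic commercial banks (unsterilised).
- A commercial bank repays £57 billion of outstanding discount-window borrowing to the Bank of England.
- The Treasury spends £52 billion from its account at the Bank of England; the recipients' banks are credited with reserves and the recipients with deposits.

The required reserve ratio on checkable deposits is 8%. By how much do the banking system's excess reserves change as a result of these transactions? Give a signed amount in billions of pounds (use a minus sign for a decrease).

OMO sale (to banks) £43 billion: reserves −£43B, deposits 0.
Currency withdrawal £62 billion: reserves −£62B, deposits −£62B.
FX sale £74 billion: reserves −£74B, deposits 0.
Discount-window repayment £57 billion: reserves −£57B, deposits 0.
Government spending £52 billion: reserves +£52B, deposits +£52B.
Totals: Δreserves = −£184B, Δdeposits = −£10B.
Δrequired reserves = 8% × −£10B = −£0.8B.
Δexcess reserves = Δreserves − Δrequired = −£184B − (−£0.8B) = -£183.2 billion.

-£183.2 billion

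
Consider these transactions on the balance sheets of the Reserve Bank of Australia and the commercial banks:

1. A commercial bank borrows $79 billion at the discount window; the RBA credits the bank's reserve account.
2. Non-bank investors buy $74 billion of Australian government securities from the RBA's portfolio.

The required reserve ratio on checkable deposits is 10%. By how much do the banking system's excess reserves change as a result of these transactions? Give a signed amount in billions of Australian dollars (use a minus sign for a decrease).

Discount-window loan $79 billion: reserves +$79B, deposits 0.
Asset sale (to non-banks) $74 billion: reserves −$74B, deposits −$74B.
Totals: Δreserves = +$5B, Δdeposits = −$74B.
Δrequired reserves = 10% × −$74B = −$7.4B.
Δexcess reserves = Δreserves − Δrequired = +$5B − (−$7.4B) = +$12.4 billion.

+$12.4 billion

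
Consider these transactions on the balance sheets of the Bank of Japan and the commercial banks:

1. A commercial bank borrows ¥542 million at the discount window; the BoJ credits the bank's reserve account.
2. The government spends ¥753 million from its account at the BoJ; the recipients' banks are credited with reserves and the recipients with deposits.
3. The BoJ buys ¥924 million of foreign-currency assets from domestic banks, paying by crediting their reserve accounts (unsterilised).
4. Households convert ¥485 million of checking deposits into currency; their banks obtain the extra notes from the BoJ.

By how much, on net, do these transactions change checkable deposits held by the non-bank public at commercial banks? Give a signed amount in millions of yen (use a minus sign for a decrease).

+¥268 million

Discount-window loan ¥542 million: the counterparty is a bank, so public deposits are unchanged → 0.
Government spending ¥753 million: non-bank counterparties' bank balances rise → +¥753M.
FX purchase ¥924 million: the counterparty is a bank, so public deposits are unchanged → 0.
Currency withdrawal ¥485 million: non-bank counterparties' bank balances fall → −¥485M.
Net: 0 + 753 + 0 − 485 = +¥268 million.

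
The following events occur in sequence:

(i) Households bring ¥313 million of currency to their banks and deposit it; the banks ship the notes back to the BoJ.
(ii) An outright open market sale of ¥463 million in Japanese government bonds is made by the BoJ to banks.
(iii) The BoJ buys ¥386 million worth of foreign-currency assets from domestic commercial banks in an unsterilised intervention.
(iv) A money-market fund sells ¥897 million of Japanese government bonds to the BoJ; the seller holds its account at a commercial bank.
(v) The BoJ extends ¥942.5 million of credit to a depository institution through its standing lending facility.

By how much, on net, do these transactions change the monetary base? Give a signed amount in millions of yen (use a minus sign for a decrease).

+¥1762.5 million

BoJ balance sheet:
  Assets:      Securities +¥434M, Loans to banks +¥942.5M, Foreign assets +¥386M
  Liabilities: Bank reserves +¥2075.5M, Currency in circulation −¥313M
Monetary base = currency + reserves: −¥313M + (+¥2075.5M) = +¥1762.5 million.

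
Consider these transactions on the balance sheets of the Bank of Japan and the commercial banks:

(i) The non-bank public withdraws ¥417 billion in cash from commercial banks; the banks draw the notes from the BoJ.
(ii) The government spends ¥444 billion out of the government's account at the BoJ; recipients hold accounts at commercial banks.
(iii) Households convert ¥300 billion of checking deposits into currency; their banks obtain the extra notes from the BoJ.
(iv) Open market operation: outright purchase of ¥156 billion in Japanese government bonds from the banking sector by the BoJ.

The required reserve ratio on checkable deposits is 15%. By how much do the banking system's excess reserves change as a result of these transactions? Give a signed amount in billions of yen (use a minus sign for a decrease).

-¥76.05 billion

Currency withdrawal ¥417 billion: reserves −¥417B, deposits −¥417B.
Government spending ¥444 billion: reserves +¥444B, deposits +¥444B.
Currency withdrawal ¥300 billion: reserves −¥300B, deposits −¥300B.
OMO purchase (from banks) ¥156 billion: reserves +¥156B, deposits 0.
Totals: Δreserves = −¥117B, Δdeposits = −¥273B.
Δrequired reserves = 15% × −¥273B = −¥40.95B.
Δexcess reserves = Δreserves − Δrequired = −¥117B − (−¥40.95B) = -¥76.05 billion.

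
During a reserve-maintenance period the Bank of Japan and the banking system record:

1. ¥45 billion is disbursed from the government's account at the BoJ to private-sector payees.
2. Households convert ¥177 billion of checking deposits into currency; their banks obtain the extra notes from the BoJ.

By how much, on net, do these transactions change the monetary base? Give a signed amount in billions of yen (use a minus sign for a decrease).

Government spending ¥45 billion: a non-base liability converts back to reserves → +¥45B.
Currency withdrawal ¥177 billion: just a shift between currency and reserves — both are base money → 0.
Net: 45 + 0 = +¥45 billion.

+¥45 billion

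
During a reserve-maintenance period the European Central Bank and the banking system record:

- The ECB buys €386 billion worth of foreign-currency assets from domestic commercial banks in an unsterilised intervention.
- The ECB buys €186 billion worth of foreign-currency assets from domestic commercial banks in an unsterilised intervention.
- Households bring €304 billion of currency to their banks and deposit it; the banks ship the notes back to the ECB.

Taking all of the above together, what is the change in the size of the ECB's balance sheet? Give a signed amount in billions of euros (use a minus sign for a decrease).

ECB balance sheet:
  Assets:      Foreign assets +€572B
  Liabilities: Bank reserves +€876B, Currency in circulation −€304B
Commercial banking system:
  Assets:      Reserves at CB +€876B, Foreign assets −€572B
  Liabilities: Checkable deposits +€304B
Change in total ECB assets = +€572 billion.

+€572 billion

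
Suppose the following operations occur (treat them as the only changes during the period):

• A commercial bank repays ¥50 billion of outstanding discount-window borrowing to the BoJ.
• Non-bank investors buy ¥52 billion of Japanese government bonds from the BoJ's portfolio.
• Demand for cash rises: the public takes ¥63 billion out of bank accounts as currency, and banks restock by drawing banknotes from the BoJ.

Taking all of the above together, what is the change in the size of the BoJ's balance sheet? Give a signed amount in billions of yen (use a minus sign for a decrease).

BoJ balance sheet:
  Assets:      Securities −¥52B, Loans to banks −¥50B
  Liabilities: Bank reserves −¥165B, Currency in circulation +¥63B
Commercial banking system:
  Assets:      Reserves at CB −¥165B
  Liabilities: Checkable deposits −¥115B, Borrowings from CB −¥50B
Change in total BoJ assets = -¥102 billion.

-¥102 billion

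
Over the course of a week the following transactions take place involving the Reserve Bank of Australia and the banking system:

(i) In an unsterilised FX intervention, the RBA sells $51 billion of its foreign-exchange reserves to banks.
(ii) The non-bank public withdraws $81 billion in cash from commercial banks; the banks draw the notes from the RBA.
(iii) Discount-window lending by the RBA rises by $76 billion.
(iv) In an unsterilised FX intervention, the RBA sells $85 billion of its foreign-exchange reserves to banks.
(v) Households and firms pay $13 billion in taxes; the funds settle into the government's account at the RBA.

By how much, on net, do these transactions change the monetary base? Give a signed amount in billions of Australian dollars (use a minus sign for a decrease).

FX sale $51 billion: RBA balance sheet contracts → −$51B.
Currency withdrawal $81 billion: just a shift between currency and reserves — both are base money → 0.
Discount-window loan $76 billion: RBA balance sheet expands → +$76B.
FX sale $85 billion: RBA balance sheet contracts → −$85B.
Government account inflow $13 billion: reserves shift to a non-base liability → −$13B.
Net: −51 + 0 + 76 − 85 − 13 = -$73 billion.

-$73 billion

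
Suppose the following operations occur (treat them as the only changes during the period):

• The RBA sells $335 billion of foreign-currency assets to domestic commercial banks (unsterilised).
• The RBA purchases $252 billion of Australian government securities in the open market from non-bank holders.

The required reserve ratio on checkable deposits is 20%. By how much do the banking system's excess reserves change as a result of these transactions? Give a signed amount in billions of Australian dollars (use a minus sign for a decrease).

-$133.4 billion

FX sale $335 billion: reserves −$335B, deposits 0.
Asset purchase (from non-banks) $252 billion: reserves +$252B, deposits +$252B.
Totals: Δreserves = −$83B, Δdeposits = +$252B.
Δrequired reserves = 20% × +$252B = +$50.4B.
Δexcess reserves = Δreserves − Δrequired = −$83B − (+$50.4B) = -$133.4 billion.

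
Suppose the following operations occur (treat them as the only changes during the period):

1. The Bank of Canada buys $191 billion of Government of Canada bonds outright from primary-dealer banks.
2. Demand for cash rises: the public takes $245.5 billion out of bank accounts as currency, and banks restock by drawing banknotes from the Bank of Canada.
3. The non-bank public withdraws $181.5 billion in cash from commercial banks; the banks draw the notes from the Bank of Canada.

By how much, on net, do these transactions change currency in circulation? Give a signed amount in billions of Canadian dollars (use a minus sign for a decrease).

Bank of Canada balance sheet:
  Assets:      Securities +$191B
  Liabilities: Bank reserves −$236B, Currency in circulation +$427B
Commercial banking system:
  Assets:      Reserves at CB −$236B, Securities −$191B
  Liabilities: Checkable deposits −$427B
So the change in currency in circulation is +$427 billion.

+$427 billion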